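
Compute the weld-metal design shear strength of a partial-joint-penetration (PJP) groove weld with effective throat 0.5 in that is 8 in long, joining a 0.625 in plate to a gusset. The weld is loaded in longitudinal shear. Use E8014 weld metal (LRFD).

φR_n ≈ 144 kip

E80XX → F_EXX = 80 ksi.
Effective throat (given) t_e = 0.5 in.
A_we = 0.5 × 8 = 4 in².
F_nw = 0.6 F_EXX = 48 ksi.
φR_n = 0.75 × 48 × 4 = 144 kip.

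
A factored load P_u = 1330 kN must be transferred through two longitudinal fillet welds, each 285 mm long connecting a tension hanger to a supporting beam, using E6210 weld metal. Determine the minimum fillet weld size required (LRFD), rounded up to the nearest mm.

E62XX → F_EXX = 620 MPa.
Total weld length L = 570 mm.
Required throat t_e = P_u / (φ × 0.6 F_EXX × L) = 1330 / (0.75 × 0.6 × 620 × 570 × 10⁻³) = 8.363 mm.
Required leg w = t_e / 0.707 = 11.83 mm → use 12 mm.

w = 12 mm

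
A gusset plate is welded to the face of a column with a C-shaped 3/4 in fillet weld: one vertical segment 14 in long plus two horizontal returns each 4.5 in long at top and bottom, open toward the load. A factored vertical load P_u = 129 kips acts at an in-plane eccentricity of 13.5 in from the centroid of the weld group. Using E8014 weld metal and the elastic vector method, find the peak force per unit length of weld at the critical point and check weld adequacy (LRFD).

f_max ≈ 22.4 kip/in; NOT adequate

E80XX → F_EXX = 80 ksi.
Total weld length L_w = 23 in. Treat welds as unit-width lines.
Centroid: x̄ = 2×4.5×2.25 / 23 = 0.8804 in from the vertical weld.
Polar moment about centroid: J = I_x + I_y = [14³/12 + 2×4.5×7²] + [14×0.8804² + 2(4.5³/12 + 4.5×1.37²)] = 712.6 in³.
Direct shear f_v = P/L_w = 129 / 23 = 5.609 kip/in (vertical).
Torsion M = P·e = 129 × 13.5 = 1741.5 kip·in.
Critical point at (x, y) = (3.62, 7) from centroid. f_tx = M·y/J = 17.11 kip/in; f_ty = M·x/J = 8.846 kip/in.
Resultant f_max = √[f_tx² + (f_v + f_ty)²] = √[17.11² + (5.609 + 8.846)²] = 22.4 kip/in.
Capacity per unit length: φr_n = 0.75 × 0.6 × 80 × (0.707 × 0.75) = 19.09 kip/in.
22.4 > 19.09 → NOT adequate.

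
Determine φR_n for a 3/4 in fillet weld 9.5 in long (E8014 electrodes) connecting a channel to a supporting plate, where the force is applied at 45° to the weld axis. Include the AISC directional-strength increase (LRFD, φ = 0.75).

E80XX → F_EXX = 80 ksi.
t_e = 0.707 × 0.75 = 0.5302 in; A_we = 0.5302 × 9.5 = 5.037 in².
Directional factor: 1.0 + 0.5 sin^1.5(45°) = 1.297.
F_nw = 0.6 × 80 × 1.297 = 62.27 ksi.
φR_n = 0.75 × 62.27 × 5.037 = 235.3 kip.

φR_n ≈ 235 kip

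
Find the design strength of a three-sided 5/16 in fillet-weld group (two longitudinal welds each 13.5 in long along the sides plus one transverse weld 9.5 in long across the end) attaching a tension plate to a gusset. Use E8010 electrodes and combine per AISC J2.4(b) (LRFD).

φR_n ≈ 296 kips

E80XX → F_EXX = 80 ksi.
t_e = 0.707 × 0.3125 = 0.2209 in.
R_nwl = 0.6 × 80 × 0.2209 × 27 = 286.3 kips (longitudinal, 2 welds).
R_nwt = 0.6 × 80 × 0.2209 × 9.5 = 100.7 kips (transverse, base value).
(i) R_nwl + R_nwt = 387.1 kips; (ii) 0.85 R_nwl + 1.5 R_nwt = 394.5 kips.
R_n = max = 394.5 kips [governs: (ii)]; φR_n = 295.9 kips.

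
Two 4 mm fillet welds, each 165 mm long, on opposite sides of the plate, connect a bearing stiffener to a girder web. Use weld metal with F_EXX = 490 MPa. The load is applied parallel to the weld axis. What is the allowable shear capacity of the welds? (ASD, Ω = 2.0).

Effective throat t_e = 0.707 × 4 = 2.828 mm.
Total length L = 330 mm; A_we = 2.828 × 330 = 933.2 mm².
F_nw = 0.6 F_EXX = 0.6 × 490 = 294 MPa.
R_n = 294 × 933.2 × 10⁻³ = 274.4 kN; R_n/Ω = 274.4/2.0 = 137.2 kN.

R_n/Ω ≈ 137 kN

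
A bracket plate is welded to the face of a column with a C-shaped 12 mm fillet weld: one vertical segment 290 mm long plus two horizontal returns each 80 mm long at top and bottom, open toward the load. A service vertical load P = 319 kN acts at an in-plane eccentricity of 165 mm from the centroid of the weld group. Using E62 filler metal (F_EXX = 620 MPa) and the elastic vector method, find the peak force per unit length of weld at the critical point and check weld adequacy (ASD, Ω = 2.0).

Total weld length L_w = 450 mm. Treat welds as unit-width lines.
Centroid: x̄ = 2×80×40 / 450 = 14.22 mm from the vertical weld.
Polar moment about centroid: J = I_x + I_y = [290³/12 + 2×80×145²] + [290×14.22² + 2(80³/12 + 80×25.78²)] = 5647000 mm³.
Direct shear f_v = P/L_w = 319×10³ / 450 = 708.9 N/mm (vertical).
Torsion M = P·e = 319×10³ × 165 = 52635000 N·mm.
Critical point at (x, y) = (65.78, 145) from centroid. f_tx = M·y/J = 1352 N/mm; f_ty = M·x/J = 613.1 N/mm.
Resultant f_max = √[f_tx² + (f_v + f_ty)²] = √[1352² + (708.9 + 613.1)²] = 1891 N/mm.
Capacity per unit length: r_n/Ω = (1/2.0) × 0.6 × 620 × (0.707 × 12) = 1578 N/mm.
1891 > 1578 → NOT adequate.

f_max ≈ 1890 N/mm; NOT adequate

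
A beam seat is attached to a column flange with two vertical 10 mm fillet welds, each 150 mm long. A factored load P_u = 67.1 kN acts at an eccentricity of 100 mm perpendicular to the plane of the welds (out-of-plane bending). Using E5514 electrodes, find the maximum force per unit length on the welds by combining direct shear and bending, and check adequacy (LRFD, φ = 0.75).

f_max ≈ 922 N/mm; adequate

E55XX → F_EXX = 550 MPa.
L_w = 2 × 150 = 300 mm; section modulus (unit throat) S = 2 × L²/6 = 7500 mm².
Direct shear f_v = P/L_w = 67.1×10³/300 = 223.7 N/mm.
Moment M = P × e = 67.1×10³ × 100 = 6710000 N·mm; bending f_b = M/S = 894.7 N/mm.
f_max = √(f_v² + f_b²) = √(223.7² + 894.7²) = 922.2 N/mm.
φr_n = 0.75 × 0.6 × 550 × (0.707 × 10) = 1750 N/mm → adequate.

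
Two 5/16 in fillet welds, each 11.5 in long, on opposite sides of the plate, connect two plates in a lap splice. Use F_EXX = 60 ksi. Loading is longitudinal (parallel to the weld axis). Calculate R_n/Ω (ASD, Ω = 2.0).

Effective throat t_e = 0.707 × 0.3125 = 0.2209 in.
Total length L = 23 in; A_we = 0.2209 × 23 = 5.082 in².
F_nw = 0.6 F_EXX = 0.6 × 60 = 36 ksi.
R_n = 36 × 5.082 = 182.9 kips; R_n/Ω = 182.9/2.0 = 91.47 kips.

R_n/Ω ≈ 91.5 kips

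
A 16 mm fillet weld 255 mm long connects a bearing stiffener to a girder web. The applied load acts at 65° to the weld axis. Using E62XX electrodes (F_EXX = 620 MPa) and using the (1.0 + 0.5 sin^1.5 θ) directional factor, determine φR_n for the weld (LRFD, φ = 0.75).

φR_n ≈ 1150 kN

t_e = 0.707 × 16 = 11.31 mm; A_we = 11.31 × 255 = 2885 mm².
Directional factor: 1.0 + 0.5 sin^1.5(65°) = 1.431.
F_nw = 0.6 × 620 × 1.431 = 532.5 MPa.
φR_n = 0.75 × 532.5 × 2885 × 10⁻³ = 1152 kN.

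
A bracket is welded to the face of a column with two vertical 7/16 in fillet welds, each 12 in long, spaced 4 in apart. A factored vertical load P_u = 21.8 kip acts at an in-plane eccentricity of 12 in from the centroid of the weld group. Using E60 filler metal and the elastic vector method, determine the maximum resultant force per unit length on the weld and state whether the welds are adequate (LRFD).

f_max ≈ 4.68 kip/in; adequate

E60XX → F_EXX = 60 ksi.
Total weld length L_w = 24 in. Treat welds as unit-width lines.
Polar moment about centroid: J = 2[d³/12 + d(b/2)²] = 2[12³/12 + 12×2²] = 384 in³.
Direct shear f_v = P/L_w = 21.8 / 24 = 0.9083 kip/in (vertical).
Torsion M = P·e = 21.8 × 12 = 261.6 kip·in.
Critical point at (x, y) = (2, 6) from centroid. f_tx = M·y/J = 4.088 kip/in; f_ty = M·x/J = 1.363 kip/in.
Resultant f_max = √[f_tx² + (f_v + f_ty)²] = √[4.088² + (0.9083 + 1.363)²] = 4.676 kip/in.
Capacity per unit length: φr_n = 0.75 × 0.6 × 60 × (0.707 × 0.4375) = 8.351 kip/in.
4.676 ≤ 8.351 → adequate.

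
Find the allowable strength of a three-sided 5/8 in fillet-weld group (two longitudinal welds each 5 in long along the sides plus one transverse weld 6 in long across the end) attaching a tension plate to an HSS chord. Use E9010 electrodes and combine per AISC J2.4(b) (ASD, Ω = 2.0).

R_n/Ω ≈ 209 kip

E90XX → F_EXX = 90 ksi.
t_e = 0.707 × 0.625 = 0.4419 in.
R_nwl = 0.6 × 90 × 0.4419 × 10 = 238.6 kip (longitudinal, 2 welds).
R_nwt = 0.6 × 90 × 0.4419 × 6 = 143.2 kip (transverse, base value).
(i) R_nwl + R_nwt = 381.8 kip; (ii) 0.85 R_nwl + 1.5 R_nwt = 417.6 kip.
R_n = max = 417.6 kip [governs: (ii)]; R_n/Ω = 208.8 kip.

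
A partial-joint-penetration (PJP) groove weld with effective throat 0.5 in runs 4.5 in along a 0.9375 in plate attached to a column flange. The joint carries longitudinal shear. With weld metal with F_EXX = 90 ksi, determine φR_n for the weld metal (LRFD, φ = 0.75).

φR_n ≈ 91.1 kips

Effective throat (given) t_e = 0.5 in.
A_we = 0.5 × 4.5 = 2.25 in².
F_nw = 0.6 F_EXX = 54 ksi.
φR_n = 0.75 × 54 × 2.25 = 91.12 kips.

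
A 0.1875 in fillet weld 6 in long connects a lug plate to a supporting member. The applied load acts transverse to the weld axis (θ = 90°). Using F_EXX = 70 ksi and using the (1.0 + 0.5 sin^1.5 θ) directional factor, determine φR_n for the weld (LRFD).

t_e = 0.707 × 0.1875 = 0.1326 in; A_we = 0.1326 × 6 = 0.7954 in².
Directional factor: 1.0 + 0.5 sin^1.5(90°) = 1.5.
F_nw = 0.6 × 70 × 1.5 = 63 ksi.
φR_n = 0.75 × 63 × 0.7954 = 37.58 kips.

φR_n ≈ 37.6 kips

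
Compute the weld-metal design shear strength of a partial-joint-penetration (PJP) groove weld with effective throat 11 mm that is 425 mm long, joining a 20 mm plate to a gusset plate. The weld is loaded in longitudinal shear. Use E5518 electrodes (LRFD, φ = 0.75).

φR_n ≈ 1160 kN

E55XX → F_EXX = 550 MPa.
Effective throat (given) t_e = 11 mm.
A_we = 11 × 425 = 4675 mm².
F_nw = 0.6 F_EXX = 330 MPa.
φR_n = 0.75 × 330 × 4675 × 10⁻³ = 1157 kN.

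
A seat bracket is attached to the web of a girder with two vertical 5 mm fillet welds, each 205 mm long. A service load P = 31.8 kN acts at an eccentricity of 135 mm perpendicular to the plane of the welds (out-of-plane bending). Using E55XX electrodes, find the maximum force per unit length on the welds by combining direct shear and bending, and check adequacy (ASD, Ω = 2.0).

E55XX → F_EXX = 550 MPa.
L_w = 2 × 205 = 410 mm; section modulus (unit throat) S = 2 × L²/6 = 14010 mm².
Direct shear f_v = P/L_w = 31.8×10³/410 = 77.56 N/mm.
Moment M = P × e = 31.8×10³ × 135 = 4293000 N·mm; bending f_b = M/S = 306.5 N/mm.
f_max = √(f_v² + f_b²) = √(77.56² + 306.5²) = 316.1 N/mm.
r_n/Ω = (1/2.0) × 0.6 × 550 × (0.707 × 5) = 583.3 N/mm → adequate.

f_max ≈ 316 N/mm; adequate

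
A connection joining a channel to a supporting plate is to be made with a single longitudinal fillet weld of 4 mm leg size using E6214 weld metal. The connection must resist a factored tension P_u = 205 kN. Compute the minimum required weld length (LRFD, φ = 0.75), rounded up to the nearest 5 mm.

E62XX → F_EXX = 620 MPa.
Throat t_e = 0.707 × 4 = 2.828 mm.
φr_n = 0.75 × 0.6 × 620 × 2.828 × 10⁻³ = 0.789 kN/mm.
L_req = P_u / φr_n = 205 / 0.789 = 259.8 mm total.
Round up → use L = 260 mm.

L = 260 mm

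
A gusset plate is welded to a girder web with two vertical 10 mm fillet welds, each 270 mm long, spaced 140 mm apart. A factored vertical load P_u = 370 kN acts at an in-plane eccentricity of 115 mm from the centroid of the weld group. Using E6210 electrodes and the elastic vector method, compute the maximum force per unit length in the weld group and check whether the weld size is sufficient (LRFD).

f_max ≈ 1530 N/mm; adequate

E62XX → F_EXX = 620 MPa.
Total weld length L_w = 540 mm. Treat welds as unit-width lines.
Polar moment about centroid: J = 2[d³/12 + d(b/2)²] = 2[270³/12 + 270×70²] = 5926000 mm³.
Direct shear f_v = P/L_w = 370×10³ / 540 = 685.2 N/mm (vertical).
Torsion M = P·e = 370×10³ × 115 = 42550000 N·mm.
Critical point at (x, y) = (70, 135) from centroid. f_tx = M·y/J = 969.2 N/mm; f_ty = M·x/J = 502.6 N/mm.
Resultant f_max = √[f_tx² + (f_v + f_ty)²] = √[969.2² + (685.2 + 502.6)²] = 1533 N/mm.
Capacity per unit length: φr_n = 0.75 × 0.6 × 620 × (0.707 × 10) = 1973 N/mm.
1533 ≤ 1973 → adequate.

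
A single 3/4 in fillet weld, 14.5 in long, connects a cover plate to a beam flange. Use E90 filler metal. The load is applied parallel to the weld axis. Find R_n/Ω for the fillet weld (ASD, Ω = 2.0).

E90XX → F_EXX = 90 ksi.
Effective throat t_e = 0.707 × 0.75 = 0.5302 in.
Total length L = 14.5 in; A_we = 0.5302 × 14.5 = 7.689 in².
F_nw = 0.6 F_EXX = 0.6 × 90 = 54 ksi.
R_n = 54 × 7.689 = 415.2 kip; R_n/Ω = 415.2/2.0 = 207.6 kip.

R_n/Ω ≈ 208 kip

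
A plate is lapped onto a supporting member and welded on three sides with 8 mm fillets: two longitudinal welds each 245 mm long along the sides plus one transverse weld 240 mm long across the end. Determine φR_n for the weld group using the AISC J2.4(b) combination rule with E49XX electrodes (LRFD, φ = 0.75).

φR_n ≈ 968 kN

E49XX → F_EXX = 490 MPa.
t_e = 0.707 × 8 = 5.656 mm.
R_nwl = 0.6 × 490 × 5.656 × 490 × 10⁻³ = 814.8 kN (longitudinal, 2 welds).
R_nwt = 0.6 × 490 × 5.656 × 240 × 10⁻³ = 399.1 kN (transverse, base value).
(i) R_nwl + R_nwt = 1214 kN; (ii) 0.85 R_nwl + 1.5 R_nwt = 1291 kN.
R_n = max = 1291 kN [governs: (ii)]; φR_n = 968.4 kN.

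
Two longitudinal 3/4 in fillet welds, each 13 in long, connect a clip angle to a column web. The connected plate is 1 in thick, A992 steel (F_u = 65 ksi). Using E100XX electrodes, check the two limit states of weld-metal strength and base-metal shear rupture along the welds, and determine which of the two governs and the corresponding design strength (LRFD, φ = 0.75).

φR_n ≈ 620 kip (weld metal governs)

E100XX → F_EXX = 100 ksi.
t_e = 0.707 × 0.75 = 0.5302 in; L = 26 in.
Weld metal: φR_n = 0.75 × 0.6 × 100 × 0.5302 × 26 = 620.4 kip.
Base metal (shear rupture): φR_n = 0.75 × 0.6 × 65 × 1 × 26 = 760.5 kip.
Governing: weld metal.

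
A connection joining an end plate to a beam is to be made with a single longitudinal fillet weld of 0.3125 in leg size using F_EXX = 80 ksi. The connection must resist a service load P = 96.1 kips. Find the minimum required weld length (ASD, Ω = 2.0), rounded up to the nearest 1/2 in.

Throat t_e = 0.707 × 0.3125 = 0.2209 in.
r_n/Ω = (0.6 × 80 × 0.2209) / 2.0 = 5.302 kip/in.
L_req = P / (r_n/Ω) = 96.1 / 5.302 = 18.12 in total.
Round up → use L = 18.5 in.

L = 18.5 in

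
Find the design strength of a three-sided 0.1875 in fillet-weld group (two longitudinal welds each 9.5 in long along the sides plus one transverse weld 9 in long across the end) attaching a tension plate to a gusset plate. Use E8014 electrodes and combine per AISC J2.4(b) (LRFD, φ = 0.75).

E80XX → F_EXX = 80 ksi.
t_e = 0.707 × 0.1875 = 0.1326 in.
R_nwl = 0.6 × 80 × 0.1326 × 19 = 120.9 kip (longitudinal, 2 welds).
R_nwt = 0.6 × 80 × 0.1326 × 9 = 57.27 kip (transverse, base value).
(i) R_nwl + R_nwt = 178.2 kip; (ii) 0.85 R_nwl + 1.5 R_nwt = 188.7 kip.
R_n = max = 188.7 kip [governs: (ii)]; φR_n = 141.5 kip.

φR_n ≈ 141 kip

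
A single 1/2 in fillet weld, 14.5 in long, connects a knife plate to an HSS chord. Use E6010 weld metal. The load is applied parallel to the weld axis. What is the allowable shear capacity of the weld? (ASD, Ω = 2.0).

E60XX → F_EXX = 60 ksi.
Effective throat t_e = 0.707 × 0.5 = 0.3535 in.
Total length L = 14.5 in; A_we = 0.3535 × 14.5 = 5.126 in².
F_nw = 0.6 F_EXX = 0.6 × 60 = 36 ksi.
R_n = 36 × 5.126 = 184.5 kips; R_n/Ω = 184.5/2.0 = 92.26 kips.

R_n/Ω ≈ 92.3 kips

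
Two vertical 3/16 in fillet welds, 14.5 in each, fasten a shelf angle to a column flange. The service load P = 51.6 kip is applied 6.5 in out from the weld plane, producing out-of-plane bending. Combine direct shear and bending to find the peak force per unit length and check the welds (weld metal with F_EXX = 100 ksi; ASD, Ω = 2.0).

f_max ≈ 5.11 kip/in; NOT adequate

L_w = 2 × 14.5 = 29 in; section modulus (unit throat) S = 2 × L²/6 = 70.08 in².
Direct shear f_v = P/L_w = 51.6/29 = 1.779 kip/in.
Moment M = P × e = 51.6 × 6.5 = 335.4 kip·in; bending f_b = M/S = 4.786 kip/in.
f_max = √(f_v² + f_b²) = √(1.779² + 4.786²) = 5.106 kip/in.
r_n/Ω = (1/2.0) × 0.6 × 100 × (0.707 × 0.1875) = 3.977 kip/in → NOT adequate.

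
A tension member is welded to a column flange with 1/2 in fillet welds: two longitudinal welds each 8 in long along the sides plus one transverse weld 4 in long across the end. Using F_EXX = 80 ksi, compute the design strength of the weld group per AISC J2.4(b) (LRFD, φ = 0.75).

t_e = 0.707 × 0.5 = 0.3535 in.
R_nwl = 0.6 × 80 × 0.3535 × 16 = 271.5 kips (longitudinal, 2 welds).
R_nwt = 0.6 × 80 × 0.3535 × 4 = 67.87 kips (transverse, base value).
(i) R_nwl + R_nwt = 339.4 kips; (ii) 0.85 R_nwl + 1.5 R_nwt = 332.6 kips.
R_n = max = 339.4 kips [governs: (i)]; φR_n = 254.5 kips.

φR_n ≈ 255 kips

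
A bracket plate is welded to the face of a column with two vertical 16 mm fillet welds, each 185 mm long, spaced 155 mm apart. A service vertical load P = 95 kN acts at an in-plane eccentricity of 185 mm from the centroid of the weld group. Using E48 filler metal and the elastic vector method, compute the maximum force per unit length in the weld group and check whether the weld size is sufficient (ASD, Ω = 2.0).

E48XX → F_EXX = 480 MPa.
Total weld length L_w = 370 mm. Treat welds as unit-width lines.
Polar moment about centroid: J = 2[d³/12 + d(b/2)²] = 2[185³/12 + 185×77.5²] = 3278000 mm³.
Direct shear f_v = P/L_w = 95×10³ / 370 = 256.8 N/mm (vertical).
Torsion M = P·e = 95×10³ × 185 = 17575000 N·mm.
Critical point at (x, y) = (77.5, 92.5) from centroid. f_tx = M·y/J = 496 N/mm; f_ty = M·x/J = 415.6 N/mm.
Resultant f_max = √[f_tx² + (f_v + f_ty)²] = √[496² + (256.8 + 415.6)²] = 835.5 N/mm.
Capacity per unit length: r_n/Ω = (1/2.0) × 0.6 × 480 × (0.707 × 16) = 1629 N/mm.
835.5 ≤ 1629 → adequate.

f_max ≈ 835 N/mm; adequate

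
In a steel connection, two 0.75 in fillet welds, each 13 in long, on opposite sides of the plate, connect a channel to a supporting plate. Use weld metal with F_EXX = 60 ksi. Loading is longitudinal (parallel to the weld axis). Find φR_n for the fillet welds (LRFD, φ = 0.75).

Effective throat t_e = 0.707 × 0.75 = 0.5302 in.
Total length L = 26 in; A_we = 0.5302 × 26 = 13.79 in².
F_nw = 0.6 F_EXX = 0.6 × 60 = 36 ksi.
φR_n = 0.75 × 36 × 13.79 = 372.2 kips.

φR_n ≈ 372 kips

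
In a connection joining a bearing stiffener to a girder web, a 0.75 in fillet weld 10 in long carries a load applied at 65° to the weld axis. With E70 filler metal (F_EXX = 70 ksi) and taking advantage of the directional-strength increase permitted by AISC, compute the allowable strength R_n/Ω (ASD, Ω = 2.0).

t_e = 0.707 × 0.75 = 0.5302 in; A_we = 0.5302 × 10 = 5.303 in².
Directional factor: 1.0 + 0.5 sin^1.5(65°) = 1.431.
F_nw = 0.6 × 70 × 1.431 = 60.12 ksi.
R_n/Ω = (60.12 × 5.303) / 2.0 = 159.4 kips.

R_n/Ω ≈ 159 kips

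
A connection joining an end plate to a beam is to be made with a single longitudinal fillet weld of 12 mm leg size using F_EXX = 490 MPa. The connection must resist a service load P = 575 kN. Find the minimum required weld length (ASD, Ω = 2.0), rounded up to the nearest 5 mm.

L = 465 mm

Throat t_e = 0.707 × 12 = 8.484 mm.
r_n/Ω = (0.6 × 490 × 8.484) / 2.0 = 1247 N/mm = 1.247 kN/mm.
L_req = P / (r_n/Ω) = 575 / 1.247 = 461.1 mm total.
Round up → use L = 465 mm.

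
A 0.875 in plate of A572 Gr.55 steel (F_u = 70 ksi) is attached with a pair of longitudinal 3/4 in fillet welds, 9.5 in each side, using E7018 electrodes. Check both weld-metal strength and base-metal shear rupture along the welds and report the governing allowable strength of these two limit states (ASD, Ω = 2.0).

R_n/Ω ≈ 212 kips (weld metal governs)

E70XX → F_EXX = 70 ksi.
t_e = 0.707 × 0.75 = 0.5302 in; L = 19 in.
Weld metal: R_n/Ω = (1/2.0) × 0.6 × 70 × 0.5302 × 19 = 211.6 kips.
Base metal (shear rupture): R_n/Ω = (1/2.0) × 0.6 × 70 × 0.875 × 19 = 349.1 kips.
Governing: weld metal.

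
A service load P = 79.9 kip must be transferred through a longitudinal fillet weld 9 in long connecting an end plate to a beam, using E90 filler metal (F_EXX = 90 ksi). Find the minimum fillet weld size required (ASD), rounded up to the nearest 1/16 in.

w = 1/2 in

Total weld length L = 9 in.
Required throat t_e = P × Ω / (0.6 F_EXX × L) = 79.9 × 2.0 / (0.6 × 90 × 9) = 0.3288 in.
Required leg w = t_e / 0.707 = 0.4651 in → use 1/2 in.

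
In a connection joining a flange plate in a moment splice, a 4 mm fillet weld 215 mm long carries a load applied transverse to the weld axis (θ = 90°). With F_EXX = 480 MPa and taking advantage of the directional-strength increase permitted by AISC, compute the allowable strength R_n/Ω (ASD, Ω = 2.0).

R_n/Ω ≈ 131 kN

t_e = 0.707 × 4 = 2.828 mm; A_we = 2.828 × 215 = 608 mm².
Directional factor: 1.0 + 0.5 sin^1.5(90°) = 1.5.
F_nw = 0.6 × 480 × 1.5 = 432 MPa.
R_n/Ω = (432 × 608) / 2.0 × 10⁻³ = 131.3 kN.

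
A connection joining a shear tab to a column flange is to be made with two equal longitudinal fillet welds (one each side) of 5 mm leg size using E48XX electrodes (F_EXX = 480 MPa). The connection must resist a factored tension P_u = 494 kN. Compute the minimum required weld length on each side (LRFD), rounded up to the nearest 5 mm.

L = 325 mm on each side

Throat t_e = 0.707 × 5 = 3.535 mm.
φr_n = 0.75 × 0.6 × 480 × 3.535 × 10⁻³ = 0.7636 kN/mm.
L_req = P_u / φr_n = 494 / 0.7636 = 647 mm total.
Per side: 647 / 2 = 323.5 mm.
Round up → use L = 325 mm on each side.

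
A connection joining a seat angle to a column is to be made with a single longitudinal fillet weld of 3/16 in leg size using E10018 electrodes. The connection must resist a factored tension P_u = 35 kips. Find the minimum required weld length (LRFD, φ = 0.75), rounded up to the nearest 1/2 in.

L = 6 in

E100XX → F_EXX = 100 ksi.
Throat t_e = 0.707 × 0.1875 = 0.1326 in.
φr_n = 0.75 × 0.6 × 100 × 0.1326 = 5.965 kips/in.
L_req = P_u / φr_n = 35 / 5.965 = 5.867 in total.
Round up → use L = 6 in.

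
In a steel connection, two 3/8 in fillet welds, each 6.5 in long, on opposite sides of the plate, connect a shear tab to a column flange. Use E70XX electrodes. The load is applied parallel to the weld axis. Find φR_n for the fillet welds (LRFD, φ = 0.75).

E70XX → F_EXX = 70 ksi.
Effective throat t_e = 0.707 × 0.375 = 0.2651 in.
Total length L = 13 in; A_we = 0.2651 × 13 = 3.447 in².
F_nw = 0.6 F_EXX = 0.6 × 70 = 42 ksi.
φR_n = 0.75 × 42 × 3.447 = 108.6 kips.

φR_n ≈ 109 kips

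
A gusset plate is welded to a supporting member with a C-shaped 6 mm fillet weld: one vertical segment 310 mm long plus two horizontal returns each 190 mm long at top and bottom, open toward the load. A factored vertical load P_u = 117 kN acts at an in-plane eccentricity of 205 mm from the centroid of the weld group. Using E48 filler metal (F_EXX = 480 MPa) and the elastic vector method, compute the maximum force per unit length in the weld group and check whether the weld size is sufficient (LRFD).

f_max ≈ 478 N/mm; adequate

Total weld length L_w = 690 mm. Treat welds as unit-width lines.
Centroid: x̄ = 2×190×95 / 690 = 52.32 mm from the vertical weld.
Polar moment about centroid: J = I_x + I_y = [310³/12 + 2×190×155²] + [310×52.32² + 2(190³/12 + 190×42.68²)] = 14300000 mm³.
Direct shear f_v = P/L_w = 117×10³ / 690 = 169.6 N/mm (vertical).
Torsion M = P·e = 117×10³ × 205 = 23985000 N·mm.
Critical point at (x, y) = (137.7, 155) from centroid. f_tx = M·y/J = 260 N/mm; f_ty = M·x/J = 231 N/mm.
Resultant f_max = √[f_tx² + (f_v + f_ty)²] = √[260² + (169.6 + 231)²] = 477.6 N/mm.
Capacity per unit length: φr_n = 0.75 × 0.6 × 480 × (0.707 × 6) = 916.3 N/mm.
477.6 ≤ 916.3 → adequate.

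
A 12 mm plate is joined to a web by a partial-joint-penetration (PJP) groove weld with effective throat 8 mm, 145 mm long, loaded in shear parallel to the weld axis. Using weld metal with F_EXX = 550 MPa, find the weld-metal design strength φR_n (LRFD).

φR_n ≈ 287 kN

Effective throat (given) t_e = 8 mm.
A_we = 8 × 145 = 1160 mm².
F_nw = 0.6 F_EXX = 330 MPa.
φR_n = 0.75 × 330 × 1160 × 10⁻³ = 287.1 kN.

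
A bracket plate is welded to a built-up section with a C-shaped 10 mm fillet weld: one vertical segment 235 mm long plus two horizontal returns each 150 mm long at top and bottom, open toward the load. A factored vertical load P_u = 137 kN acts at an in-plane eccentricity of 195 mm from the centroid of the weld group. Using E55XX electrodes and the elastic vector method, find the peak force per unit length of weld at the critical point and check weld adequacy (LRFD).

f_max ≈ 848 N/mm; adequate

E55XX → F_EXX = 550 MPa.
Total weld length L_w = 535 mm. Treat welds as unit-width lines.
Centroid: x̄ = 2×150×75 / 535 = 42.06 mm from the vertical weld.
Polar moment about centroid: J = I_x + I_y = [235³/12 + 2×150×117.5²] + [235×42.06² + 2(150³/12 + 150×32.94²)] = 6527000 mm³.
Direct shear f_v = P/L_w = 137×10³ / 535 = 256.1 N/mm (vertical).
Torsion M = P·e = 137×10³ × 195 = 26715000 N·mm.
Critical point at (x, y) = (107.9, 117.5) from centroid. f_tx = M·y/J = 480.9 N/mm; f_ty = M·x/J = 441.8 N/mm.
Resultant f_max = √[f_tx² + (f_v + f_ty)²] = √[480.9² + (256.1 + 441.8)²] = 847.5 N/mm.
Capacity per unit length: φr_n = 0.75 × 0.6 × 550 × (0.707 × 10) = 1750 N/mm.
847.5 ≤ 1750 → adequate.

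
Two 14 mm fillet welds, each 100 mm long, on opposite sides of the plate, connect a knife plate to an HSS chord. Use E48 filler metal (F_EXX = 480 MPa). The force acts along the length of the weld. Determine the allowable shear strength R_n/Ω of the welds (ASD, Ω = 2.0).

Effective throat t_e = 0.707 × 14 = 9.898 mm.
Total length L = 200 mm; A_we = 9.898 × 200 = 1980 mm².
F_nw = 0.6 F_EXX = 0.6 × 480 = 288 MPa.
R_n = 288 × 1980 × 10⁻³ = 570.1 kN; R_n/Ω = 570.1/2.0 = 285.1 kN.

R_n/Ω ≈ 285 kN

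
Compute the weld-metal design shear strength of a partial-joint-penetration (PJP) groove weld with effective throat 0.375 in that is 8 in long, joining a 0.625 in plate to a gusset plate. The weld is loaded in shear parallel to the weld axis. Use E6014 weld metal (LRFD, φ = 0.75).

φR_n ≈ 81 kip

E60XX → F_EXX = 60 ksi.
Effective throat (given) t_e = 0.375 in.
A_we = 0.375 × 8 = 3 in².
F_nw = 0.6 F_EXX = 36 ksi.
φR_n = 0.75 × 36 × 3 = 81 kip.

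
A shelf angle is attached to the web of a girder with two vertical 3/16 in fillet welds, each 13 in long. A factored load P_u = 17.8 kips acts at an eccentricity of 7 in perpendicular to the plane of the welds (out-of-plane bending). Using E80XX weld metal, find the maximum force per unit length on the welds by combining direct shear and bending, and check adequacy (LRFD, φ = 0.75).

f_max ≈ 2.32 kip/in; adequate

E80XX → F_EXX = 80 ksi.
L_w = 2 × 13 = 26 in; section modulus (unit throat) S = 2 × L²/6 = 56.33 in².
Direct shear f_v = P/L_w = 17.8/26 = 0.6846 kip/in.
Moment M = P × e = 17.8 × 7 = 124.6 kip·in; bending f_b = M/S = 2.212 kip/in.
f_max = √(f_v² + f_b²) = √(0.6846² + 2.212²) = 2.315 kip/in.
φr_n = 0.75 × 0.6 × 80 × (0.707 × 0.1875) = 4.772 kip/in → adequate.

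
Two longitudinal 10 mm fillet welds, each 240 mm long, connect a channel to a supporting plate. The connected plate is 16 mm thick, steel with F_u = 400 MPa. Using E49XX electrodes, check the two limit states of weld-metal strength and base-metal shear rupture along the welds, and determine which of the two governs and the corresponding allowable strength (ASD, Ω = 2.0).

R_n/Ω ≈ 499 kN (weld metal governs)

E49XX → F_EXX = 490 MPa.
t_e = 0.707 × 10 = 7.07 mm; L = 480 mm.
Weld metal: R_n/Ω = (1/2.0) × 0.6 × 490 × 7.07 × 480 × 10⁻³ = 498.9 kN.
Base metal (shear rupture): R_n/Ω = (1/2.0) × 0.6 × 400 × 16 × 480 × 10⁻³ = 921.6 kN.
Governing: weld metal.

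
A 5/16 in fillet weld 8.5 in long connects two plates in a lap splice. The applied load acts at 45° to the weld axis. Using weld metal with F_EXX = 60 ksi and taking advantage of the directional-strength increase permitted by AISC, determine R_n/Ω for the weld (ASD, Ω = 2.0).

t_e = 0.707 × 0.3125 = 0.2209 in; A_we = 0.2209 × 8.5 = 1.878 in².
Directional factor: 1.0 + 0.5 sin^1.5(45°) = 1.297.
F_nw = 0.6 × 60 × 1.297 = 46.7 ksi.
R_n/Ω = (46.7 × 1.878) / 2.0 = 43.85 kip.

R_n/Ω ≈ 43.9 kip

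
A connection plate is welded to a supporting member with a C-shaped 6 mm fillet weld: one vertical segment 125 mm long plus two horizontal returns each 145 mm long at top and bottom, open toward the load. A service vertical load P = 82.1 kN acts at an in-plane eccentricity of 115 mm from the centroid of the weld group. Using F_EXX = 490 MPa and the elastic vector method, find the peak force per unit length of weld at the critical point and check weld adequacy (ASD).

Total weld length L_w = 415 mm. Treat welds as unit-width lines.
Centroid: x̄ = 2×145×72.5 / 415 = 50.66 mm from the vertical weld.
Polar moment about centroid: J = I_x + I_y = [125³/12 + 2×145×62.5²] + [125×50.66² + 2(145³/12 + 145×21.84²)] = 2263000 mm³.
Direct shear f_v = P/L_w = 82.1×10³ / 415 = 197.8 N/mm (vertical).
Torsion M = P·e = 82.1×10³ × 115 = 9441500 N·mm.
Critical point at (x, y) = (94.34, 62.5) from centroid. f_tx = M·y/J = 260.8 N/mm; f_ty = M·x/J = 393.6 N/mm.
Resultant f_max = √[f_tx² + (f_v + f_ty)²] = √[260.8² + (197.8 + 393.6)²] = 646.4 N/mm.
Capacity per unit length: r_n/Ω = (1/2.0) × 0.6 × 490 × (0.707 × 6) = 623.6 N/mm.
646.4 > 623.6 → NOT adequate.

f_max ≈ 646 N/mm; NOT adequate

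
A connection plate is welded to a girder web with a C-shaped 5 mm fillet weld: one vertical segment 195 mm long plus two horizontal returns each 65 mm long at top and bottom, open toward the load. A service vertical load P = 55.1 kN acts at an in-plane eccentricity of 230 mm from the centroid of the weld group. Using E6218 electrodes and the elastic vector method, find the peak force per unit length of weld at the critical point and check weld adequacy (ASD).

E62XX → F_EXX = 620 MPa.
Total weld length L_w = 325 mm. Treat welds as unit-width lines.
Centroid: x̄ = 2×65×32.5 / 325 = 13 mm from the vertical weld.
Polar moment about centroid: J = I_x + I_y = [195³/12 + 2×65×97.5²] + [195×13² + 2(65³/12 + 65×19.5²)] = 1982000 mm³.
Direct shear f_v = P/L_w = 55.1×10³ / 325 = 169.5 N/mm (vertical).
Torsion M = P·e = 55.1×10³ × 230 = 12673000 N·mm.
Critical point at (x, y) = (52, 97.5) from centroid. f_tx = M·y/J = 623.5 N/mm; f_ty = M·x/J = 332.5 N/mm.
Resultant f_max = √[f_tx² + (f_v + f_ty)²] = √[623.5² + (169.5 + 332.5)²] = 800.5 N/mm.
Capacity per unit length: r_n/Ω = (1/2.0) × 0.6 × 620 × (0.707 × 5) = 657.5 N/mm.
800.5 > 657.5 → NOT adequate.

f_max ≈ 800 N/mm; NOT adequate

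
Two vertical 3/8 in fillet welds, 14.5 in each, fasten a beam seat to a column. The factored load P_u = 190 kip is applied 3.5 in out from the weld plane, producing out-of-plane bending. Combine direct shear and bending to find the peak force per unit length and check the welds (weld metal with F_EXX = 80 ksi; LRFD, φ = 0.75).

L_w = 2 × 14.5 = 29 in; section modulus (unit throat) S = 2 × L²/6 = 70.08 in².
Direct shear f_v = P/L_w = 190/29 = 6.552 kip/in.
Moment M = P × e = 190 × 3.5 = 665 kip·in; bending f_b = M/S = 9.489 kip/in.
f_max = √(f_v² + f_b²) = √(6.552² + 9.489²) = 11.53 kip/in.
φr_n = 0.75 × 0.6 × 80 × (0.707 × 0.375) = 9.544 kip/in → NOT adequate.

f_max ≈ 11.5 kip/in; NOT adequate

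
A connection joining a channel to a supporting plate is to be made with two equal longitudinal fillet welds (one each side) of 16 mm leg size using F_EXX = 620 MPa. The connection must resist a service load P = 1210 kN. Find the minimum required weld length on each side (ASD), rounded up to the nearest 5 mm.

Throat t_e = 0.707 × 16 = 11.31 mm.
r_n/Ω = (0.6 × 620 × 11.31) / 2.0 = 2104 N/mm = 2.104 kN/mm.
L_req = P / (r_n/Ω) = 1210 / 2.104 = 575.1 mm total.
Per side: 575.1 / 2 = 287.5 mm.
Round up → use L = 290 mm on each side.

L = 290 mm on each side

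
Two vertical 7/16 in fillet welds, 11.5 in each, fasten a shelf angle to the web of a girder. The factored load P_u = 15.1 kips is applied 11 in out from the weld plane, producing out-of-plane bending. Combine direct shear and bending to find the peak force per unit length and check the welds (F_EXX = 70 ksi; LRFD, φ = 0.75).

f_max ≈ 3.82 kip/in; adequate

L_w = 2 × 11.5 = 23 in; section modulus (unit throat) S = 2 × L²/6 = 44.08 in².
Direct shear f_v = P/L_w = 15.1/23 = 0.6565 kip/in.
Moment M = P × e = 15.1 × 11 = 166.1 kip·in; bending f_b = M/S = 3.768 kip/in.
f_max = √(f_v² + f_b²) = √(0.6565² + 3.768²) = 3.825 kip/in.
φr_n = 0.75 × 0.6 × 70 × (0.707 × 0.4375) = 9.743 kip/in → adequate.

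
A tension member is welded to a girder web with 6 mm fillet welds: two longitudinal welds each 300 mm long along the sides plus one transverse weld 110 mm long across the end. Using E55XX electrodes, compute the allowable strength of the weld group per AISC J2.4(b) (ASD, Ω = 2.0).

R_n/Ω ≈ 497 kN

E55XX → F_EXX = 550 MPa.
t_e = 0.707 × 6 = 4.242 mm.
R_nwl = 0.6 × 550 × 4.242 × 600 × 10⁻³ = 839.9 kN (longitudinal, 2 welds).
R_nwt = 0.6 × 550 × 4.242 × 110 × 10⁻³ = 154 kN (transverse, base value).
(i) R_nwl + R_nwt = 993.9 kN; (ii) 0.85 R_nwl + 1.5 R_nwt = 944.9 kN.
R_n = max = 993.9 kN [governs: (i)]; R_n/Ω = 497 kN.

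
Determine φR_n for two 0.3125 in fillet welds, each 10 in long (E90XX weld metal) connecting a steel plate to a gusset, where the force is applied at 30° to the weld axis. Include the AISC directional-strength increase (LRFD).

E90XX → F_EXX = 90 ksi.
t_e = 0.707 × 0.3125 = 0.2209 in; A_we = 0.2209 × 20 = 4.419 in².
Directional factor: 1.0 + 0.5 sin^1.5(30°) = 1.177.
F_nw = 0.6 × 90 × 1.177 = 63.55 ksi.
φR_n = 0.75 × 63.55 × 4.419 = 210.6 kips.

φR_n ≈ 211 kips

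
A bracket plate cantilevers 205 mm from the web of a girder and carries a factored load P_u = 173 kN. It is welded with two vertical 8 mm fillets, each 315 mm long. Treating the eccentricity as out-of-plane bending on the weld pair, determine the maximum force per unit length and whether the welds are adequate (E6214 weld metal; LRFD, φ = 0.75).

E62XX → F_EXX = 620 MPa.
L_w = 2 × 315 = 630 mm; section modulus (unit throat) S = 2 × L²/6 = 33080 mm².
Direct shear f_v = P/L_w = 173×10³/630 = 274.6 N/mm.
Moment M = P × e = 173×10³ × 205 = 35465000 N·mm; bending f_b = M/S = 1072 N/mm.
f_max = √(f_v² + f_b²) = √(274.6² + 1072²) = 1107 N/mm.
φr_n = 0.75 × 0.6 × 620 × (0.707 × 8) = 1578 N/mm → adequate.

f_max ≈ 1110 N/mm; adequate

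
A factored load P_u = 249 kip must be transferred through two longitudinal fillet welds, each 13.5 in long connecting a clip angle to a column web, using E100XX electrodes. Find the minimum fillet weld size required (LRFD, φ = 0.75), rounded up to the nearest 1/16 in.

E100XX → F_EXX = 100 ksi.
Total weld length L = 27 in.
Required throat t_e = P_u / (φ × 0.6 F_EXX × L) = 249 / (0.75 × 0.6 × 100 × 27) = 0.2049 in.
Required leg w = t_e / 0.707 = 0.2899 in → use 5/16 in.

w = 5/16 in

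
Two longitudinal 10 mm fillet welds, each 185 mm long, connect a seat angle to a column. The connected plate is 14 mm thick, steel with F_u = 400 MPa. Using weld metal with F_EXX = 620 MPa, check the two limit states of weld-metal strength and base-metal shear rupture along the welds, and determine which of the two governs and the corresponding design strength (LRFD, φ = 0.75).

φR_n ≈ 730 kN (weld metal governs)

t_e = 0.707 × 10 = 7.07 mm; L = 370 mm.
Weld metal: φR_n = 0.75 × 0.6 × 620 × 7.07 × 370 × 10⁻³ = 729.8 kN.
Base metal (shear rupture): φR_n = 0.75 × 0.6 × 400 × 14 × 370 × 10⁻³ = 932.4 kN.
Governing: weld metal.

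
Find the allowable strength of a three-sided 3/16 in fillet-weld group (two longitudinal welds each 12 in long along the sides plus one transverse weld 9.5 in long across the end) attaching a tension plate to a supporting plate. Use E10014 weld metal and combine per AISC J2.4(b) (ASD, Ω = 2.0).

E100XX → F_EXX = 100 ksi.
t_e = 0.707 × 0.1875 = 0.1326 in.
R_nwl = 0.6 × 100 × 0.1326 × 24 = 190.9 kips (longitudinal, 2 welds).
R_nwt = 0.6 × 100 × 0.1326 × 9.5 = 75.56 kips (transverse, base value).
(i) R_nwl + R_nwt = 266.5 kips; (ii) 0.85 R_nwl + 1.5 R_nwt = 275.6 kips.
R_n = max = 275.6 kips [governs: (ii)]; R_n/Ω = 137.8 kips.

R_n/Ω ≈ 138 kips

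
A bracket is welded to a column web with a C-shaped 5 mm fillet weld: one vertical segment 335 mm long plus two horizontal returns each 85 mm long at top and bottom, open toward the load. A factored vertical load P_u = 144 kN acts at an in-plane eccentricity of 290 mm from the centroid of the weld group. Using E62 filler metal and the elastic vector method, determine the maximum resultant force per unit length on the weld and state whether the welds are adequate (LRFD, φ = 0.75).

E62XX → F_EXX = 620 MPa.
Total weld length L_w = 505 mm. Treat welds as unit-width lines.
Centroid: x̄ = 2×85×42.5 / 505 = 14.31 mm from the vertical weld.
Polar moment about centroid: J = I_x + I_y = [335³/12 + 2×85×167.5²] + [335×14.31² + 2(85³/12 + 85×28.19²)] = 8209000 mm³.
Direct shear f_v = P/L_w = 144×10³ / 505 = 285.1 N/mm (vertical).
Torsion M = P·e = 144×10³ × 290 = 41760000 N·mm.
Critical point at (x, y) = (70.69, 167.5) from centroid. f_tx = M·y/J = 852.1 N/mm; f_ty = M·x/J = 359.6 N/mm.
Resultant f_max = √[f_tx² + (f_v + f_ty)²] = √[852.1² + (285.1 + 359.6)²] = 1069 N/mm.
Capacity per unit length: φr_n = 0.75 × 0.6 × 620 × (0.707 × 5) = 986.3 N/mm.
1069 > 986.3 → NOT adequate.

f_max ≈ 1070 N/mm; NOT adequate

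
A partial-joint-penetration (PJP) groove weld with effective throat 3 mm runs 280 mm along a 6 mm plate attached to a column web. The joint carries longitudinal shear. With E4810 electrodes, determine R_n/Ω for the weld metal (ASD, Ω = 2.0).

R_n/Ω ≈ 121 kN

E48XX → F_EXX = 480 MPa.
Effective throat (given) t_e = 3 mm.
A_we = 3 × 280 = 840 mm².
F_nw = 0.6 F_EXX = 288 MPa.
R_n/Ω = (288 × 840) / 2.0 × 10⁻³ = 121 kN.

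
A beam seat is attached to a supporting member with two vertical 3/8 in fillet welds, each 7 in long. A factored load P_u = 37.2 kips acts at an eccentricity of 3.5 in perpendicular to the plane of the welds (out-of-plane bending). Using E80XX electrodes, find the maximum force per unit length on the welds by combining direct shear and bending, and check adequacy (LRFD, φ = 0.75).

E80XX → F_EXX = 80 ksi.
L_w = 2 × 7 = 14 in; section modulus (unit throat) S = 2 × L²/6 = 16.33 in².
Direct shear f_v = P/L_w = 37.2/14 = 2.657 kip/in.
Moment M = P × e = 37.2 × 3.5 = 130.2 kip·in; bending f_b = M/S = 7.971 kip/in.
f_max = √(f_v² + f_b²) = √(2.657² + 7.971²) = 8.403 kip/in.
φr_n = 0.75 × 0.6 × 80 × (0.707 × 0.375) = 9.544 kip/in → adequate.

f_max ≈ 8.4 kip/in; adequate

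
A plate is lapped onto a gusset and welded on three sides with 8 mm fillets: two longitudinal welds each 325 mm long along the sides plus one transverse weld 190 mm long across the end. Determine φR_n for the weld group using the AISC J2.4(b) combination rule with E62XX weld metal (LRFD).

φR_n ≈ 1330 kN

E62XX → F_EXX = 620 MPa.
t_e = 0.707 × 8 = 5.656 mm.
R_nwl = 0.6 × 620 × 5.656 × 650 × 10⁻³ = 1368 kN (longitudinal, 2 welds).
R_nwt = 0.6 × 620 × 5.656 × 190 × 10⁻³ = 399.8 kN (transverse, base value).
(i) R_nwl + R_nwt = 1767 kN; (ii) 0.85 R_nwl + 1.5 R_nwt = 1762 kN.
R_n = max = 1767 kN [governs: (i)]; φR_n = 1326 kN.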